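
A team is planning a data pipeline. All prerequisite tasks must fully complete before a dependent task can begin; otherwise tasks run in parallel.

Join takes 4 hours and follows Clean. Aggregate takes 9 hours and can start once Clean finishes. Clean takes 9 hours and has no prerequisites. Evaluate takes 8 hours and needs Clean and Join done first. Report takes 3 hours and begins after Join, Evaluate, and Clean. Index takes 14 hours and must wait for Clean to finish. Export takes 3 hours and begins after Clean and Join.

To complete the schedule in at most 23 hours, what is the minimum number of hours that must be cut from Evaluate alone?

Current finish: 24 hours; target: 23.
Evaluate is on every critical path, so each hour cut from Evaluate cuts the finish by one (this holds down to a finish of 23).
Need 24 − 23 = 1 hour off Evaluate → Evaluate becomes 7 hours, finish becomes 23.

1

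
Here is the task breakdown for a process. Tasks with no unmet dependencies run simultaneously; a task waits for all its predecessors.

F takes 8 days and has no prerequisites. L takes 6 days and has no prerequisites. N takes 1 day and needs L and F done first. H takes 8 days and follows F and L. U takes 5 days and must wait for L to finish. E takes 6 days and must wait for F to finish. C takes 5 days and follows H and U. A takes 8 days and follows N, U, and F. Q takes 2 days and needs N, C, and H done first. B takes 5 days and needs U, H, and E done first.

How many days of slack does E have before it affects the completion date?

F→H→C→Q = 8+8+5+2 = 23 sets the makespan at 23 days.
The longest chain containing E totals 19 days.
So E can slip 18 − 14 = 4 days.

4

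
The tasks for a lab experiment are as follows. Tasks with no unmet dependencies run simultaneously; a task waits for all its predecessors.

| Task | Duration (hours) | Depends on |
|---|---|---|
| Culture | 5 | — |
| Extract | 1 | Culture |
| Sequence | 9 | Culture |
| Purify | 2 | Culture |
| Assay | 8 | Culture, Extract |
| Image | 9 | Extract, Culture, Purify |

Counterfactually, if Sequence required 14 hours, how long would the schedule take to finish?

19

Actual critical path: Culture→Purify→Image = 5+2+9 = 16 ⇒ 16 hours.
Sequence has 2 hours of float (longest path through it is 14).
Now Culture→Sequence = 5+14 = 19 is longest, so the finish becomes 19 hours.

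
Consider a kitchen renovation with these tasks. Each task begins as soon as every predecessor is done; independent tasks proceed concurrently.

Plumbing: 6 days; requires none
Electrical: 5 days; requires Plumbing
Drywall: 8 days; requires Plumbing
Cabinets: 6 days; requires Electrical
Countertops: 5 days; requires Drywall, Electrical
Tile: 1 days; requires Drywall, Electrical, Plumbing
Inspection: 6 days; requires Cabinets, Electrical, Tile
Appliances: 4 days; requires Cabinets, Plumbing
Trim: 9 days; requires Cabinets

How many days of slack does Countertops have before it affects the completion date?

7

The longest chain is Plumbing→Electrical→Cabinets→Trim = 6+5+6+9 = 26; overall finish 26 days.
Countertops finishes as early as 19 and must finish by 26.
Slack of Countertops = 21 − 14 = 7 days.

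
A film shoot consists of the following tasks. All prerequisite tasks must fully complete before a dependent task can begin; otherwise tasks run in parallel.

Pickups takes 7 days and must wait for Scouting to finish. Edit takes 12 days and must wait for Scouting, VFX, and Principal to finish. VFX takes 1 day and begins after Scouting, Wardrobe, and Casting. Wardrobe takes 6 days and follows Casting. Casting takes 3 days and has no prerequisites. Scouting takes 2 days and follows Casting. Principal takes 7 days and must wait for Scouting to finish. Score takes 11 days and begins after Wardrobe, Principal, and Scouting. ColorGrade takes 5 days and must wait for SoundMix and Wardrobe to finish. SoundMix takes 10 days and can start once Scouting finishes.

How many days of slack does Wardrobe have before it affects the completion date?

Critical path: Casting→Scouting→Principal→Edit = 3+2+7+12 = 24, so the finish is 24 days.
The longest chain containing Wardrobe totals 22 days.
Float = 24 − 22 = 2.

2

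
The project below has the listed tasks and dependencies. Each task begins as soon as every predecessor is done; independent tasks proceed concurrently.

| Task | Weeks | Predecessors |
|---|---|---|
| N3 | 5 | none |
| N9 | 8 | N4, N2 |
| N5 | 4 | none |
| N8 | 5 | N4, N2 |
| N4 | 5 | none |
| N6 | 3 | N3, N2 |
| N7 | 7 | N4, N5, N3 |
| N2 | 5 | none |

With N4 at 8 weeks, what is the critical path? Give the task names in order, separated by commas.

N4, N9

The binding path is N4→N9 = 5+8 = 13; finish at 13 weeks.
N4 lies on that path, so at 8 weeks the path becomes 16 weeks.
No other chain overtakes it, so the finish is 16 weeks.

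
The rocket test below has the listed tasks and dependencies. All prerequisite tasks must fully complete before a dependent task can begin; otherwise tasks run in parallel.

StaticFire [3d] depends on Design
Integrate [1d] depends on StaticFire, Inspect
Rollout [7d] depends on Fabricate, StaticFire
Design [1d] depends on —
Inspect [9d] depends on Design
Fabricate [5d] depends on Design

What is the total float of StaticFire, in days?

2

Critical path: Design→Fabricate→Rollout = 1+5+7 = 13, so the finish is 13 days.
Longest path through StaticFire: 11 days (earliest finish 4, latest finish 6).
Float = 13 − 11 = 2.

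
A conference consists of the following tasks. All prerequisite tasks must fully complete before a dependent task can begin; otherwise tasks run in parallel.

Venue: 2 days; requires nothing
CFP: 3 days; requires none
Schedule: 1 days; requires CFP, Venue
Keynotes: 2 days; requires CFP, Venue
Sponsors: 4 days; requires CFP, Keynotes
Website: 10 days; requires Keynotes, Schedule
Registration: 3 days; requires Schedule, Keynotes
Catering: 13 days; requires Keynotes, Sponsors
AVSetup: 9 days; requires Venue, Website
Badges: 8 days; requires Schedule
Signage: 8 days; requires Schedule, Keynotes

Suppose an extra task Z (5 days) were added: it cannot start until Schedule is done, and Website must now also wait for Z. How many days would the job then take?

28

Originally the job takes 24 days.
With Z inserted, Website now waits for max(Keynotes, Schedule, Z).
New critical path: CFP→Schedule→Z→Website→AVSetup = 3+1+5+10+9 = 28 ⇒ 28 days.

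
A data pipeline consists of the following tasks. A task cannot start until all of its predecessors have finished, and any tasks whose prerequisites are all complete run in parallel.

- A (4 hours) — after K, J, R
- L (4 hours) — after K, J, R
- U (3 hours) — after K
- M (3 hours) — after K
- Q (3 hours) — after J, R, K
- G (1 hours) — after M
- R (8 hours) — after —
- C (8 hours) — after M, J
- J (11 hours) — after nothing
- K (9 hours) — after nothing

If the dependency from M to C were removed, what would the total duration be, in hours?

19

Before: longest chain K→M→C = 9+3+8 = 20, finish 20.
Without M→C, C's earliest start moves from 12 to 11.
After: J→C = 11+8 = 19 → 19 hours.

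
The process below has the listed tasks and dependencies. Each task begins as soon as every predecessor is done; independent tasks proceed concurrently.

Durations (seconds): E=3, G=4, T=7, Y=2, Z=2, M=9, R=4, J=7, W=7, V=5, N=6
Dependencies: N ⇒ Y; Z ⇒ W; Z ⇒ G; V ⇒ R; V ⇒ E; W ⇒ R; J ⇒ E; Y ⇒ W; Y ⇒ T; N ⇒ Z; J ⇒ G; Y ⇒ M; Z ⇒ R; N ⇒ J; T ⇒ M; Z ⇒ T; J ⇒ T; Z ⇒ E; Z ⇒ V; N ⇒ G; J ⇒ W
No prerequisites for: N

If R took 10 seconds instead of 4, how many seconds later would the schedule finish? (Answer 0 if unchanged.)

1

As given, the longest chain is N→J→T→M = 6+7+7+9 = 29, so the finish is 29 seconds.
R has 5 seconds of float (longest path through it is 24).
New critical path: N→J→W→R = 6+7+7+10 = 30 ⇒ 30 seconds.
Change in finish: 30 − 29 = +1 seconds.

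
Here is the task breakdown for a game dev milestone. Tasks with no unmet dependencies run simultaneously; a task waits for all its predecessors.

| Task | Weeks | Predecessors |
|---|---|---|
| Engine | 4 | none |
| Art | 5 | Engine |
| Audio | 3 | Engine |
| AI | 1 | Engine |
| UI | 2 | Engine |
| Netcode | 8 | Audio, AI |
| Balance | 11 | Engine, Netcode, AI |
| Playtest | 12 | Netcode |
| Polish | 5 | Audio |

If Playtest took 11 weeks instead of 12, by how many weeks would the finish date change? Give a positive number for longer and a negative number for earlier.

Critical path before the change: Engine→Audio→Netcode→Playtest = 4+3+8+12 = 27 giving 27 weeks.
Since Playtest is critical, the -1 change carries straight to that chain (now 26 weeks).
Now Engine→Audio→Netcode→Balance = 4+3+8+11 = 26 is longest, so the finish becomes 26 weeks.
Change in finish: 26 − 27 = -1 weeks.

-1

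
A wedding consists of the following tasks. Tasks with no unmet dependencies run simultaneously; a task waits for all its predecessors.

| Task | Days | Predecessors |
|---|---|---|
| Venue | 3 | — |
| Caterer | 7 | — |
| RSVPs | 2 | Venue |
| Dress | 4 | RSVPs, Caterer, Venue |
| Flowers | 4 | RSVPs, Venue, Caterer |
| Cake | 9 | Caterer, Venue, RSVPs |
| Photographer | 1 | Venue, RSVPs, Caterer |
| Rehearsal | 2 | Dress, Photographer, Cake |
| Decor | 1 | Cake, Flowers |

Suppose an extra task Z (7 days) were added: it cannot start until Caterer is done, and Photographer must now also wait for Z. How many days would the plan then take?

Originally the plan takes 18 days.
With Z inserted, Photographer now waits for max(Venue, RSVPs, Caterer, Z).
New critical path: Caterer→Cake→Rehearsal = 7+9+2 = 18 ⇒ 18 days.

18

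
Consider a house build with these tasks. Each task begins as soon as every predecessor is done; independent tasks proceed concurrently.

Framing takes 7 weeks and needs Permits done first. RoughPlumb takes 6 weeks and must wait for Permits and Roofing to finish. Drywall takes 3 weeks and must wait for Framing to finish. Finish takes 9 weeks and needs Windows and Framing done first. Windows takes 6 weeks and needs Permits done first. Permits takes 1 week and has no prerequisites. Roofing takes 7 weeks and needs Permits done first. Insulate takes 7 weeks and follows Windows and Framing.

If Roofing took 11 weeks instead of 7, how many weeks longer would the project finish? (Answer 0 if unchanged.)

1

The binding path is Permits→Framing→Finish = 1+7+9 = 17; finish at 17 weeks.
Roofing has 3 weeks of float (longest path through it is 14).
Now Permits→Roofing→RoughPlumb = 1+11+6 = 18 is longest, so the finish becomes 18 weeks.
Change in finish: 18 − 17 = +1 weeks.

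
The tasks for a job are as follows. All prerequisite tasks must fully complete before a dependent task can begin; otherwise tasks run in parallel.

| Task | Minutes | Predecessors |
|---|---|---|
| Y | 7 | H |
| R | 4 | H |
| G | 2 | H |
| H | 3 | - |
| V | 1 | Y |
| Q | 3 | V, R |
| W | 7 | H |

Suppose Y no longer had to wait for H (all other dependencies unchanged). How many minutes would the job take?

11

With the dependency in place, H→Y→V→Q = 3+7+1+3 = 14 sets the finish at 14 minutes.
Without H→Y, Y's earliest start moves from 3 to 0.
After: Y→V→Q = 7+1+3 = 11 → 11 minutes.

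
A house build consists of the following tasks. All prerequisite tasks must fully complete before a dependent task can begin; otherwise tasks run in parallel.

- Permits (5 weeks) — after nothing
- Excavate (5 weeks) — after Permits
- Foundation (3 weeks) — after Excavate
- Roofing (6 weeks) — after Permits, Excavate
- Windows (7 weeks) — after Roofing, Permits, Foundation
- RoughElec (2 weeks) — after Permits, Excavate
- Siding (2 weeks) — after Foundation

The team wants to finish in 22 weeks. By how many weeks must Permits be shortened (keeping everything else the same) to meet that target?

Current finish: 23 weeks; target: 22.
Permits is on every critical path, so each week cut from Permits cuts the finish by one (this holds down to a finish of 19).
Need 23 − 22 = 1 week off Permits → Permits becomes 4 weeks, finish becomes 22.

1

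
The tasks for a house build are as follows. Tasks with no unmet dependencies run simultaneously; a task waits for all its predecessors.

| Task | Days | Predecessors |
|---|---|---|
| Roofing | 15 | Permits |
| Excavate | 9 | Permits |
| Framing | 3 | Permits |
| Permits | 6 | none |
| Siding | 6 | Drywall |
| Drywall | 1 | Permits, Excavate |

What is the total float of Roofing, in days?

Critical path: Permits→Excavate→Drywall→Siding = 6+9+1+6 = 22, so the finish is 22 days.
Longest path through Roofing: 21 days (earliest finish 21, latest finish 22).
So Roofing can slip 22 − 21 = 1 day.

1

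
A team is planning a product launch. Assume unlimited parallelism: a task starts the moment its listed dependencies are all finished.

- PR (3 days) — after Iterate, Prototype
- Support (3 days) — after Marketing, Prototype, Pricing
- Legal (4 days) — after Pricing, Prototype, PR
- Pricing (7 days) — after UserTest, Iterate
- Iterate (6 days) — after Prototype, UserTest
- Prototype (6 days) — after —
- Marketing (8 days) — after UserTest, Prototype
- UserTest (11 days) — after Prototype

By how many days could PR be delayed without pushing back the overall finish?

4

Critical path: Prototype→UserTest→Iterate→Pricing→Legal = 6+11+6+7+4 = 34, so the finish is 34 days.
The longest chain containing PR totals 30 days.
So PR can slip 30 − 26 = 4 days.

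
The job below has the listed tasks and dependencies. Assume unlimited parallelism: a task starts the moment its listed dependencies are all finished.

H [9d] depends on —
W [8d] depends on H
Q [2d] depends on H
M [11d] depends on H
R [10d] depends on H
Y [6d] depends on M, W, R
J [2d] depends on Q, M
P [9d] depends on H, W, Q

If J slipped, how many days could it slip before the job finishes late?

H→W→P = 9+8+9 = 26 sets the makespan at 26 days.
J finishes as early as 22 and must finish by 26.
Float = 26 − 22 = 4.

4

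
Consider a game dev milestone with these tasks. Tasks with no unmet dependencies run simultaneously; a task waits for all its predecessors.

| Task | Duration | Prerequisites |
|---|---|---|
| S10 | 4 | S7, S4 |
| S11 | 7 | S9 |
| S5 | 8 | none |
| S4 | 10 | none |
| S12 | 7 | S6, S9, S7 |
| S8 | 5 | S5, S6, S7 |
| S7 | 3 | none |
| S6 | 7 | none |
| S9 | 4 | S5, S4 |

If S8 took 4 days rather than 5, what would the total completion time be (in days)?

The binding path is S4→S9→S11 = 10+4+7 = 21; finish at 21 days.
S8 has 8 days of float (longest path through it is 13).
The critical path is still S4→S9→S11; finish is now 21 days.

21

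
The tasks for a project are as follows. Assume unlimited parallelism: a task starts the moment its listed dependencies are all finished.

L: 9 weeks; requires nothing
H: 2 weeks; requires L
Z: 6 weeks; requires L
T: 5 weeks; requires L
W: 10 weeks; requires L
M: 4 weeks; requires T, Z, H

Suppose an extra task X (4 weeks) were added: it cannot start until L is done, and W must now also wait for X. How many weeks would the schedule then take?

Originally the schedule takes 19 weeks.
With X inserted, W now waits for max(L, X).
New critical path: L→X→W = 9+4+10 = 23 ⇒ 23 weeks.

23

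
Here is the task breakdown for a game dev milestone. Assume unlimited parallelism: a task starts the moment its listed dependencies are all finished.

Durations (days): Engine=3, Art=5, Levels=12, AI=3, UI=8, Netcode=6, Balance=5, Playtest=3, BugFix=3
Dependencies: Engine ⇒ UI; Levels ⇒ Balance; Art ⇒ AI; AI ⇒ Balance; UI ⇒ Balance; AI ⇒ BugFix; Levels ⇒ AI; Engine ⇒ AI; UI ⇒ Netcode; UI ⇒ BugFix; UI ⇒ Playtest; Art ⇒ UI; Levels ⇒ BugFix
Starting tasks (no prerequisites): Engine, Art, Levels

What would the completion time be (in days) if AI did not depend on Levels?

19

With the dependency in place, Levels→AI→Balance = 12+3+5 = 20 sets the finish at 20 days.
Without Levels→AI, AI's earliest start moves from 12 to 5.
After: Art→UI→Netcode = 5+8+6 = 19 → 19 days.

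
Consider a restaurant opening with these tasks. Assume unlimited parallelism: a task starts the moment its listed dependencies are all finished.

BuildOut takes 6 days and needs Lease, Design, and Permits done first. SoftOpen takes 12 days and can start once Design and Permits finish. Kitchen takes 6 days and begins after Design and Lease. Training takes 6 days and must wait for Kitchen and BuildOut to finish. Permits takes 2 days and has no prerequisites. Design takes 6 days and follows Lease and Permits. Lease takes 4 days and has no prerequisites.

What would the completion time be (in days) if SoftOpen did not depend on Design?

Before: longest chain Lease→Design→BuildOut→Training = 4+6+6+6 = 22, finish 22.
Without Design→SoftOpen, SoftOpen's earliest start moves from 10 to 2.
After: Lease→Design→BuildOut→Training = 4+6+6+6 = 22 → 22 days.

22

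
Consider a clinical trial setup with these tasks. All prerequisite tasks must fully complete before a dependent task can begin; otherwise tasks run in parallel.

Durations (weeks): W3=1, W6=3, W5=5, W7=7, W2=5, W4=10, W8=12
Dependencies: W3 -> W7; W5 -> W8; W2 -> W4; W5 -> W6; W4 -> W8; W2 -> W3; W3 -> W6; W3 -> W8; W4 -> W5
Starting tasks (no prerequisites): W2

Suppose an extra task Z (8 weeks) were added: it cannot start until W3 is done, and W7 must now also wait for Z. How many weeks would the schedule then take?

Originally the schedule takes 32 weeks.
With Z inserted, W7 now waits for max(W3, Z).
New critical path: W2→W4→W5→W8 = 5+10+5+12 = 32 ⇒ 32 weeks.

32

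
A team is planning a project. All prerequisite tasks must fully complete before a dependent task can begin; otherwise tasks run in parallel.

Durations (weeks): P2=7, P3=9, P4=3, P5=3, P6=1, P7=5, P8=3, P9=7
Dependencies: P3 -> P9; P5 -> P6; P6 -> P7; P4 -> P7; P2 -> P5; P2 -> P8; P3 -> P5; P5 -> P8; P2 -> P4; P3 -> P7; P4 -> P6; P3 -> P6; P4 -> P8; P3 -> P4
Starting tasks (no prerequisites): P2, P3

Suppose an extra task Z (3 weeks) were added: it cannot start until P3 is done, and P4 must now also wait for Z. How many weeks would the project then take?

Originally the project takes 18 weeks.
With Z inserted, P4 now waits for max(P2, P3, Z).
New critical path: P3→Z→P4→P6→P7 = 9+3+3+1+5 = 21 ⇒ 21 weeks.

21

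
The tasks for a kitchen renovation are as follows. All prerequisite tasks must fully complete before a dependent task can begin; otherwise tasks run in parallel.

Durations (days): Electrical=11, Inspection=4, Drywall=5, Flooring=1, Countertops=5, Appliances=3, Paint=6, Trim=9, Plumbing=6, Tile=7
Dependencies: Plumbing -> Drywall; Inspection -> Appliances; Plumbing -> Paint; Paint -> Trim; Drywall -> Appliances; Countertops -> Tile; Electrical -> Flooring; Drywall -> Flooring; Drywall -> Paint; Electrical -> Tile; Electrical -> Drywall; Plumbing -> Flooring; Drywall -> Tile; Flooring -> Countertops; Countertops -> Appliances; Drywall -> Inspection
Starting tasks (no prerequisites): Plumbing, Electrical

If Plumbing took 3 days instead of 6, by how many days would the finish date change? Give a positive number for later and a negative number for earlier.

Actual critical path: Electrical→Drywall→Paint→Trim = 11+5+6+9 = 31 ⇒ 31 days.
Plumbing is off the critical path — its longest chain is 26 days, giving 5 of slack.
No other chain overtakes it, so the finish is 31 days.
Change in finish: 31 − 31 = +0 days.

0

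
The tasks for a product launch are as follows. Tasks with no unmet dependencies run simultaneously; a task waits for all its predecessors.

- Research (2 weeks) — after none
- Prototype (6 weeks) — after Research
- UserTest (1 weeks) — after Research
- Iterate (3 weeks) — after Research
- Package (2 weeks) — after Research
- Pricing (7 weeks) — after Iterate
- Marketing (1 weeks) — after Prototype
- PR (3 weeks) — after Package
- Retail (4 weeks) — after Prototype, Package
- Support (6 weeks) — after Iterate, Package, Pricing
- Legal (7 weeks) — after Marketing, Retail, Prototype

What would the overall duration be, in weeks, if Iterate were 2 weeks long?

19

Baseline: Research→Prototype→Retail→Legal = 2+6+4+7 = 19 → 19 weeks.
The longest path through Iterate is only 18 weeks, so Iterate has float 1.
The critical path is still Research→Prototype→Retail→Legal; finish is now 19 weeks.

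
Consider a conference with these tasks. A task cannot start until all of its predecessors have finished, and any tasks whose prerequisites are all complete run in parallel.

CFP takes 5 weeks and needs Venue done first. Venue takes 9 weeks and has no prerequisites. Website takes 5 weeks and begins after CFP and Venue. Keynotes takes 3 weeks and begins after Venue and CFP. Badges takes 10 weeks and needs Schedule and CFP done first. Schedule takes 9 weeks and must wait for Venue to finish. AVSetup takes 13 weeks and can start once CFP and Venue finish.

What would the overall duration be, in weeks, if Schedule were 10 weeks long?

Actual critical path: Venue→Schedule→Badges = 9+9+10 = 28 ⇒ 28 weeks.
Schedule lies on that path, so at 10 weeks the path becomes 29 weeks.
The critical path is still Venue→Schedule→Badges; finish is now 29 weeks.

29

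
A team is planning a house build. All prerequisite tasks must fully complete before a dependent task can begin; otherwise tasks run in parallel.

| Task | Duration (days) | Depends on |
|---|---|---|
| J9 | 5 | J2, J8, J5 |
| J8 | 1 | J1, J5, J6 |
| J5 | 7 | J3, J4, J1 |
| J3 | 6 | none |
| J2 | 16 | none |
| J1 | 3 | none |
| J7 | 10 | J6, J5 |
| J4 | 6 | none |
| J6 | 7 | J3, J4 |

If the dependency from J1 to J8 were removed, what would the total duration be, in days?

With the dependency in place, J3→J5→J7 = 6+7+10 = 23 sets the finish at 23 days.
Dropping J1→J8 doesn't change J8's earliest start (13); another predecessor still binds.
New critical path: J3→J5→J7 = 6+7+10 = 23 ⇒ 23 days.

23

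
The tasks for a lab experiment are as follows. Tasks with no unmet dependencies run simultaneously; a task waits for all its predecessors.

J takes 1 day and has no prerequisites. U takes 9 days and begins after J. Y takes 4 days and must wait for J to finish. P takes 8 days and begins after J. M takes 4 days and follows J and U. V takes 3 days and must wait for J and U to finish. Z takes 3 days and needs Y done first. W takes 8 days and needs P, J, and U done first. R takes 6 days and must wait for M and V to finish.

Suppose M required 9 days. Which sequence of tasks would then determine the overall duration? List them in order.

J, U, M, R

As given, the longest chain is J→U→M→R = 1+9+4+6 = 20, so the finish is 20 days.
Since M is critical, the +5 change carries straight to that chain (now 25 days).
The critical path is still J→U→M→R; finish is now 25 days.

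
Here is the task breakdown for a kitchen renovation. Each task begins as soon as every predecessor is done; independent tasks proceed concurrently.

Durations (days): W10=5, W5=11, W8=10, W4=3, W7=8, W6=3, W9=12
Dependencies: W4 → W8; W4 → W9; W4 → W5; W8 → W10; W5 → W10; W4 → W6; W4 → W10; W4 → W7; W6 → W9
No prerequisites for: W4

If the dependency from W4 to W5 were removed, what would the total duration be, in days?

18

With the dependency in place, W4→W5→W10 = 3+11+5 = 19 sets the finish at 19 days.
Without W4→W5, W5's earliest start moves from 3 to 0.
After: W4→W6→W9 = 3+3+12 = 18 → 18 days.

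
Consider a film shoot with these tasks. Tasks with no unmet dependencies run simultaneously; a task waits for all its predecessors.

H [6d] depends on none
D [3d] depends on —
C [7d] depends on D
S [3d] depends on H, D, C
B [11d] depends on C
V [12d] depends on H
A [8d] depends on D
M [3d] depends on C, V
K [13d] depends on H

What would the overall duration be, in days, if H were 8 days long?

23

Baseline: H→V→M = 6+12+3 = 21 → 21 days.
H lies on that path, so at 8 days the path becomes 23 days.
The critical path is still H→V→M; finish is now 23 days.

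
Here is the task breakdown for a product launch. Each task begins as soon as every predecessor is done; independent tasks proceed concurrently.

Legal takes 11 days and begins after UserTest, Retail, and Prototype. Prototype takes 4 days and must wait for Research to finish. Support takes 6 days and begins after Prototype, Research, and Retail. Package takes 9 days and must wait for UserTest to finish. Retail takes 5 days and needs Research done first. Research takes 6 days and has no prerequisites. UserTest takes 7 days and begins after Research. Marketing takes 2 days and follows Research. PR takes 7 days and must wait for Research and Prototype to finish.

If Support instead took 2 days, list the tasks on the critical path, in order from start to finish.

Critical path before the change: Research→UserTest→Legal = 6+7+11 = 24 giving 24 days.
The longest path through Support is only 17 days, so Support has float 7.
That remains the longest chain; total 24 days.

Research, UserTest, Legal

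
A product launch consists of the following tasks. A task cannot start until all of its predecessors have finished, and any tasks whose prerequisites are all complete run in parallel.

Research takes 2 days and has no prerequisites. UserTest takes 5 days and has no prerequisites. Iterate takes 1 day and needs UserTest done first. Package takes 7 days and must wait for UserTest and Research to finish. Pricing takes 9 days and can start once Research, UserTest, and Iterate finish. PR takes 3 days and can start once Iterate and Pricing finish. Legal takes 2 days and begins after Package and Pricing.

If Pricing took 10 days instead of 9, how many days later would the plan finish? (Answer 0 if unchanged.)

1

Critical path before the change: UserTest→Iterate→Pricing→PR = 5+1+9+3 = 18 giving 18 days.
Pricing lies on that path, so at 10 days the path becomes 19 days.
The critical path is still UserTest→Iterate→Pricing→PR; finish is now 19 days.
Change in finish: 19 − 18 = +1 days.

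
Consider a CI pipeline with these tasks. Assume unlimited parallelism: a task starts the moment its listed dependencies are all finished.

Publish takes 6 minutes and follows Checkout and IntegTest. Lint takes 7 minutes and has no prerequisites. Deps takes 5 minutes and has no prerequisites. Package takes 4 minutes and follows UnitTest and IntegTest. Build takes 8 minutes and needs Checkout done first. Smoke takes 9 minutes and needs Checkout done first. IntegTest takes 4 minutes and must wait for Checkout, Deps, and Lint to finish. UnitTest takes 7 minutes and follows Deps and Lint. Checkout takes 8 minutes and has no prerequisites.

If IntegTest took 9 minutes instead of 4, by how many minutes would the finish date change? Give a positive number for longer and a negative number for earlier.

Critical path before the change: Checkout→IntegTest→Publish = 8+4+6 = 18 giving 18 minutes.
IntegTest lies on that path, so at 9 minutes the path becomes 23 minutes.
The critical path is still Checkout→IntegTest→Publish; finish is now 23 minutes.
Change in finish: 23 − 18 = +5 minutes.

5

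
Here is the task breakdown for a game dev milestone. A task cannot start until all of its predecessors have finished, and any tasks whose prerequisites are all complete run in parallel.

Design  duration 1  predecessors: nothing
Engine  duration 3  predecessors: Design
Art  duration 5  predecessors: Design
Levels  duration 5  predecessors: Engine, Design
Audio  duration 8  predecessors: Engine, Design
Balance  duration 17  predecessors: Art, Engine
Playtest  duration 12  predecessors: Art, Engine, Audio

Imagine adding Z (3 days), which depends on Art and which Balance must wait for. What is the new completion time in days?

26

Originally the job takes 24 days.
With Z inserted, Balance now waits for max(Art, Engine, Z).
New critical path: Design→Art→Z→Balance = 1+5+3+17 = 26 ⇒ 26 days.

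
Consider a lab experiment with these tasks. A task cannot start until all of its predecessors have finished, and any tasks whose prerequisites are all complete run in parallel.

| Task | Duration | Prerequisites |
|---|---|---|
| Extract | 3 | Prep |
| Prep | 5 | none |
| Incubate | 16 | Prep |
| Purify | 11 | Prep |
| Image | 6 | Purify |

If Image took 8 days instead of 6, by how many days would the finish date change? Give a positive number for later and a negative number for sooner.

2

As given, the longest chain is Prep→Purify→Image = 5+11+6 = 22, so the finish is 22 days.
Since Image is critical, the +2 change carries straight to that chain (now 24 days).
The critical path is still Prep→Purify→Image; finish is now 24 days.
Change in finish: 24 − 22 = +2 days.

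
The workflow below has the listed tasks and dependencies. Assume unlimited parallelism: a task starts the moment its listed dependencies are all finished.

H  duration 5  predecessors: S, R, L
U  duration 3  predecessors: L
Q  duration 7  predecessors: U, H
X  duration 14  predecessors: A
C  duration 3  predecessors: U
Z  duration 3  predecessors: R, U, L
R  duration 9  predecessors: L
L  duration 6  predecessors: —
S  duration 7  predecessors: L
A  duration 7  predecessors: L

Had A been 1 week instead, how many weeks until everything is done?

27

Actual critical path: L→A→X = 6+7+14 = 27 ⇒ 27 weeks.
A is on the critical path; changing it to 1 makes that path 21 weeks.
Now L→R→H→Q = 6+9+5+7 = 27 is longest, so the finish becomes 27 weeks.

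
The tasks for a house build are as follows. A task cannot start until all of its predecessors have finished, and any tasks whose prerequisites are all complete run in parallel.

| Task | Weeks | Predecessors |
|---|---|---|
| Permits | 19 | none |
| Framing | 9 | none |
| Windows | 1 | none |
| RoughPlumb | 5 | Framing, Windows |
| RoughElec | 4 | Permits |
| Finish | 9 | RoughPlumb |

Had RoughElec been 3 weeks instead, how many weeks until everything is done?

23

Baseline: Permits→RoughElec = 19+4 = 23 → 23 weeks.
RoughElec lies on that path, so at 3 weeks the path becomes 22 weeks.
Now Framing→RoughPlumb→Finish = 9+5+9 = 23 is longest, so the finish becomes 23 weeks.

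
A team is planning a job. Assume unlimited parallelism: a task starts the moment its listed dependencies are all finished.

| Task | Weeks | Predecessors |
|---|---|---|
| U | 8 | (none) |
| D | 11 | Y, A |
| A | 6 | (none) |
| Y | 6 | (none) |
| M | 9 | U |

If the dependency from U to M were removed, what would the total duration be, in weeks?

17

With the dependency in place, Y→D = 6+11 = 17 sets the finish at 17 weeks.
Without U→M, M's earliest start moves from 8 to 0.
The longest chain is now Y→D = 6+11 = 17, so the job takes 17 weeks.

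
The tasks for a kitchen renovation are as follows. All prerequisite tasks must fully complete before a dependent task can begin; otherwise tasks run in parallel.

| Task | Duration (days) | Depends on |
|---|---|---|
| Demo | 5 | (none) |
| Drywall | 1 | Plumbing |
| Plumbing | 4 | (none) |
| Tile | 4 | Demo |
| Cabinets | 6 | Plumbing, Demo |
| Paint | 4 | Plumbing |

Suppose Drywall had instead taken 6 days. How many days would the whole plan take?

As given, the longest chain is Demo→Cabinets = 5+6 = 11, so the finish is 11 days.
Drywall is off the critical path — its longest chain is 5 days, giving 6 of slack.
The critical path is still Demo→Cabinets; finish is now 11 days.

11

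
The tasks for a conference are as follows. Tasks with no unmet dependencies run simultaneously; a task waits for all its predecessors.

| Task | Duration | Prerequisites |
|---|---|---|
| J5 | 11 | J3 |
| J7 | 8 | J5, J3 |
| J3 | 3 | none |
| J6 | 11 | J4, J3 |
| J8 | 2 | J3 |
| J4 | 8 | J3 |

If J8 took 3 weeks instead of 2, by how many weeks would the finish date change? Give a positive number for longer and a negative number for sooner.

Baseline: J3→J4→J6 = 3+8+11 = 22 → 22 weeks.
J8 has 17 weeks of float (longest path through it is 5).
The critical path is still J3→J4→J6; finish is now 22 weeks.
Change in finish: 22 − 22 = +0 weeks.

0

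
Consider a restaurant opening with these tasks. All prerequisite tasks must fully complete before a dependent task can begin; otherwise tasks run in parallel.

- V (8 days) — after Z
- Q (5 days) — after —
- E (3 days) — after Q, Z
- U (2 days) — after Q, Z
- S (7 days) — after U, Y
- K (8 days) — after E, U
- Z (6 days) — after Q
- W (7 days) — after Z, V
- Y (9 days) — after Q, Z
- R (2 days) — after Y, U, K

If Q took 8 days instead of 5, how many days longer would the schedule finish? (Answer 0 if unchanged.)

3

Critical path before the change: Q→Z→Y→S = 5+6+9+7 = 27 giving 27 days.
Q is on the critical path; changing it to 8 makes that path 30 days.
The critical path is still Q→Z→Y→S; finish is now 30 days.
Change in finish: 30 − 27 = +3 days.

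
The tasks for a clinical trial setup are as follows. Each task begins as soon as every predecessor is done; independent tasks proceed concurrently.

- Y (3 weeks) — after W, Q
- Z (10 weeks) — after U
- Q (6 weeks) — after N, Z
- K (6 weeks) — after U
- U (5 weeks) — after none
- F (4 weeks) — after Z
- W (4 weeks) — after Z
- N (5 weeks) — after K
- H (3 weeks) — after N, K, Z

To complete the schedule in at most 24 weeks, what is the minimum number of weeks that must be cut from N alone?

Current finish: 25 weeks; target: 24.
N is on every critical path, so each week cut from N cuts the finish by one (this holds down to a finish of 24).
Need 25 − 24 = 1 week off N → N becomes 4 weeks, finish becomes 24.

1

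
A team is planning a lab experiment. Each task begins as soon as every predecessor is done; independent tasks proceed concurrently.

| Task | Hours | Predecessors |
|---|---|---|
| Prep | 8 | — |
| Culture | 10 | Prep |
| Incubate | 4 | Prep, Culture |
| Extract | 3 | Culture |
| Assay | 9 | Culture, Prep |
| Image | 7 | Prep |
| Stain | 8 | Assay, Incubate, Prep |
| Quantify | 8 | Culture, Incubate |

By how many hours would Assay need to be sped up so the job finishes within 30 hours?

5

Current finish: 35 hours; target: 30.
Assay is on every critical path, so each hour cut from Assay cuts the finish by one (this holds down to a finish of 30).
Need 35 − 30 = 5 hours off Assay → Assay becomes 4 hours, finish becomes 30.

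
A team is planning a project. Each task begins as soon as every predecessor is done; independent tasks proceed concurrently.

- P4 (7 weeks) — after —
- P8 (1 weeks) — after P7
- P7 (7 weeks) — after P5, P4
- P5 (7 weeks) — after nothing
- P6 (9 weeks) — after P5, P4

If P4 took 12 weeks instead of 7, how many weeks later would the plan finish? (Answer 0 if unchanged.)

Baseline: P4→P6 = 7+9 = 16 → 16 weeks.
P4 lies on that path, so at 12 weeks the path becomes 21 weeks.
No other chain overtakes it, so the finish is 21 weeks.
Change in finish: 21 − 16 = +5 weeks.

5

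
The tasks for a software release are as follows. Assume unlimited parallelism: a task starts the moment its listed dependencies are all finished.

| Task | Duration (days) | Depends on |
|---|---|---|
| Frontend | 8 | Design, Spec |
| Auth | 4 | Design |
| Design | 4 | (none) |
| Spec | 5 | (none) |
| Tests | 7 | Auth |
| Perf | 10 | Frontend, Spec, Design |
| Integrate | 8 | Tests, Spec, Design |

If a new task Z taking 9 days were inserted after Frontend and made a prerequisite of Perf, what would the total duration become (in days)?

32

Originally the plan takes 23 days.
With Z inserted, Perf now waits for max(Frontend, Spec, Design, Z).
New critical path: Spec→Frontend→Z→Perf = 5+8+9+10 = 32 ⇒ 32 days.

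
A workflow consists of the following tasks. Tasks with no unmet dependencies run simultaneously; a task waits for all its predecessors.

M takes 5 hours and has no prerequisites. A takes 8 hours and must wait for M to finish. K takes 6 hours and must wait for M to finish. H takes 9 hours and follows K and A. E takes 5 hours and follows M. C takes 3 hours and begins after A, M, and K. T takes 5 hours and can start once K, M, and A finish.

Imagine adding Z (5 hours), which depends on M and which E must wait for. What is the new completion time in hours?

22

Originally the job takes 22 hours.
With Z inserted, E now waits for max(M, Z).
New critical path: M→A→H = 5+8+9 = 22 ⇒ 22 hours.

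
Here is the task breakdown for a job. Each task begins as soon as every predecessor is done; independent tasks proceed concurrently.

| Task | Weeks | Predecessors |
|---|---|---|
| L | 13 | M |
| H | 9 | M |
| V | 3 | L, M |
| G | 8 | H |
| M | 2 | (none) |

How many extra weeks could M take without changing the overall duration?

Critical path: M→H→G = 2+9+8 = 19, so the finish is 19 weeks.
The longest chain containing M totals 19 weeks.
So M can slip 2 − 2 = 0 weeks.

0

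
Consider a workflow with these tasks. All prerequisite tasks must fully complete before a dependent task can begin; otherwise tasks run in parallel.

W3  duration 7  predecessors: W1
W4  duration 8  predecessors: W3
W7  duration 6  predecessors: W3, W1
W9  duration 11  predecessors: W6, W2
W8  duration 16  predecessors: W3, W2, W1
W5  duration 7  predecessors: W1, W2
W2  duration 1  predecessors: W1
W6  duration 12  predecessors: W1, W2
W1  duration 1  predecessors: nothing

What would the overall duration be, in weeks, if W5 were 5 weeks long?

Critical path before the change: W1→W2→W6→W9 = 1+1+12+11 = 25 giving 25 weeks.
W5 is off the critical path — its longest chain is 9 weeks, giving 16 of slack.
No other chain overtakes it, so the finish is 25 weeks.

25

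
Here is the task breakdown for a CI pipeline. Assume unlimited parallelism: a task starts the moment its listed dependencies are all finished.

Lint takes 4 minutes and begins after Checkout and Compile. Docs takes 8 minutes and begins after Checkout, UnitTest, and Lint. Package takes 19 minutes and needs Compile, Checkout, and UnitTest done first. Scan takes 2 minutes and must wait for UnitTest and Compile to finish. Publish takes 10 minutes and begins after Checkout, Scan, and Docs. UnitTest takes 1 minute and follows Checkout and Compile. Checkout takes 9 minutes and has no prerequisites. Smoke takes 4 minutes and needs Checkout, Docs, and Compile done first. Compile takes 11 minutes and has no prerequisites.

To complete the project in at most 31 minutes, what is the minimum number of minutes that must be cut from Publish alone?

2

Current finish: 33 minutes; target: 31.
Publish is on every critical path, so each minute cut from Publish cuts the finish by one (this holds down to a finish of 31).
Need 33 − 31 = 2 minutes off Publish → Publish becomes 8 minutes, finish becomes 31.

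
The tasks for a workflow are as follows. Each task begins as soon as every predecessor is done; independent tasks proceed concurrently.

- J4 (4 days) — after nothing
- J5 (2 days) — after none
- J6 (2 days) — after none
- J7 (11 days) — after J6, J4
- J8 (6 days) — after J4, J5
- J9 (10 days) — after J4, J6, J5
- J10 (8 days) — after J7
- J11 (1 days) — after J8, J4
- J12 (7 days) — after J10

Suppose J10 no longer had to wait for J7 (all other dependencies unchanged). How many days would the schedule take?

15

With the dependency in place, J4→J7→J10→J12 = 4+11+8+7 = 30 sets the finish at 30 days.
Without J7→J10, J10's earliest start moves from 15 to 0.
New critical path: J4→J7 = 4+11 = 15 ⇒ 15 days.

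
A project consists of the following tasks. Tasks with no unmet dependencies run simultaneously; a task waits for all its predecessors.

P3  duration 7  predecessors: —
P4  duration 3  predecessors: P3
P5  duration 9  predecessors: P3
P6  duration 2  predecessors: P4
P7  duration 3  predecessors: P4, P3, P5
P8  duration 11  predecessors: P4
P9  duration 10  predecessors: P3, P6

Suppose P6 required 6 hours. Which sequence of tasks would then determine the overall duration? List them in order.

P3, P4, P6, P9

Actual critical path: P3→P4→P6→P9 = 7+3+2+10 = 22 ⇒ 22 hours.
P6 lies on that path, so at 6 hours the path becomes 26 hours.
No other chain overtakes it, so the finish is 26 hours.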